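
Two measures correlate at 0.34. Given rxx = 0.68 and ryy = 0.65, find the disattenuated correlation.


r_corrected = rxy / sqrt(rxx * ryy)
= 0.34 / sqrt(0.68 * 0.65)
= 0.34 / sqrt(0.442)
= 0.34 / 0.664831
r_corrected = 0.5114

0.5114


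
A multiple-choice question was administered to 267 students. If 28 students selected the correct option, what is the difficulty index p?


Item difficulty p = number correct / total examinees
p = 28 / 267
p = 0.1049

0.1049


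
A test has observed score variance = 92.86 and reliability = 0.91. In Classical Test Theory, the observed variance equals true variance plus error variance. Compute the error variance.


var_true = rxx * var_obs = 0.91 * 92.86 = 84.5026
var_error = var_obs - var_true
var_error = 92.86 - 84.5026
var_error = 8.3574

8.3574


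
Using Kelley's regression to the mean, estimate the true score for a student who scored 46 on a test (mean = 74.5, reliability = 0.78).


T_est = rxx * X + (1 - rxx) * mean
T_est = 0.78 * 46 + 0.22 * 74.5
T_est = 35.88 + 16.39
T_est = 52.27

52.27


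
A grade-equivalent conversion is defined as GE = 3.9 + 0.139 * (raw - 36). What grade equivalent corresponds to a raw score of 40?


raw - median = 40 - 36 = 4
slope * diff = 0.139 * 4 = 0.556
GE = 3.9 + 0.556
GE = 4.456

4.456


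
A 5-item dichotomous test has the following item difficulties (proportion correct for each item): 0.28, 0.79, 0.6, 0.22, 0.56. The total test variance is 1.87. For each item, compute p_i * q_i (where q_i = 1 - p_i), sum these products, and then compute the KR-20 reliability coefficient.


For each item, compute p_i * q_i:
  Item 1: 0.28 * 0.72 = 0.2016
  Item 2: 0.79 * 0.21 = 0.1659
  Item 3: 0.6 * 0.4 = 0.24
  Item 4: 0.22 * 0.78 = 0.1716
  Item 5: 0.56 * 0.44 = 0.2464
Sum(p_i * q_i) = 0.2016 + 0.1659 + 0.24 + 0.1716 + 0.2464 = 1.0255
KR-20 = (k/(k-1)) * (1 - Sum(p_i*q_i) / Var_total)
= (5/4) * (1 - 1.0255/1.87)
= 1.25 * 0.4516
KR-20 = 0.5645

0.5645


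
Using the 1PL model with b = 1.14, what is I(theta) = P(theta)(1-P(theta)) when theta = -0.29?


P = 1/(1+exp(-(-0.29-1.14))) = 0.1931
I = P*(1-P) = 0.1931 * 0.8069
I = 0.1558

0.1558


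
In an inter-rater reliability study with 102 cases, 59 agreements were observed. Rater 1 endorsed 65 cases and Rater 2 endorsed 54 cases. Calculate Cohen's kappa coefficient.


P_o = 59/102 = 0.578431
P_e = (65*54 + 37*48) / 10404 = 0.508074
kappa = (P_o - P_e) / (1 - P_e)
kappa = (0.578431 - 0.508074) / (1 - 0.508074)
kappa = 0.143

0.143


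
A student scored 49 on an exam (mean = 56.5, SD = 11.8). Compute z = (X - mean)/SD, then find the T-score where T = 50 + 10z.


z = (X - mean) / SD = (49 - 56.5) / 11.8
z = -7.5 / 11.8
z = -0.6356
T-score = T = 50 + 10z
Carry z at full precision (z = -7.5 / 11.8) into the conversion:
T-score = 50 + 10 * (-7.5 / 11.8) = 50 + -75 / 11.8
T-score = 50 + -6.3559
T-score = 43.6441

43.6441


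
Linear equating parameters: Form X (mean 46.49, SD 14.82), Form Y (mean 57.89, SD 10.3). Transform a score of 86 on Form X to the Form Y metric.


slope = SD_Y / SD_X = 10.3 / 14.82 ~ 0.695
intercept = mean_Y - slope * mean_X = 57.89 - (10.3 / 14.82) * 46.49 ~ 25.5791
Y = slope * X + intercept. To avoid rounding drift from the rounded slope/intercept, evaluate the equivalent form Y = mean_Y + SD_Y * (X - mean_X) / SD_X at full precision:
Y = 57.89 + 10.3 * (86 - 46.49) / 14.82
Y = 57.89 + 10.3 * 39.51 / 14.82
Y = 57.89 + 406.953 / 14.82
Y = 57.89 + 27.4597
Y = 85.3497

85.3497


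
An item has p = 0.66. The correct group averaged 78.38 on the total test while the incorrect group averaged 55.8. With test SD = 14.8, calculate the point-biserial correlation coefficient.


q = 1 - p = 0.34
rpb = ((M1 - M0) / SD) * sqrt(p * q)
rpb = ((78.38 - 55.8) / 14.8) * sqrt(0.66 * 0.34)
rpb = 0.7227

0.7227


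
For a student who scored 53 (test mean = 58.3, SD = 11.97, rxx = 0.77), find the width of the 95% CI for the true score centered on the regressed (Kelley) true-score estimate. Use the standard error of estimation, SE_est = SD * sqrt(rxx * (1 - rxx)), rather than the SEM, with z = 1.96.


True score estimate = 0.77*53 + 0.23*58.3 = 54.219
SE_est = SD * sqrt(rxx * (1 - rxx)) = 11.97 * sqrt(0.77 * 0.23) = 11.97 * sqrt(0.1771) = 5.037365
CI = T_est +/- z * SE_est, so width = 2 * z * SE_est = 2 * 1.96 * 5.037365
Width = 19.7465

19.7465


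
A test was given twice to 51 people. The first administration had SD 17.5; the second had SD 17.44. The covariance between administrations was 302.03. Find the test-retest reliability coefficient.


r = cov(X,Y) / (SD_X * SD_Y)
r = 302.03 / (17.5 * 17.44)
r = 302.03 / 305.2
r = 0.9896

0.9896


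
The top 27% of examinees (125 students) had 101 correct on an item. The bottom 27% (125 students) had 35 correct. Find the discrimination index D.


p_upper = 101/125 = 0.808
p_lower = 35/125 = 0.28
D = 0.808 - 0.28 = 0.528

0.528


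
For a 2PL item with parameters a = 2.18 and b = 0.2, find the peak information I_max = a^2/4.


For 2PL, max info at theta = b = 0.2
I_max = a^2 / 4 = 2.18^2 / 4
= 4.7524 / 4
I_max = 1.1881

1.1881


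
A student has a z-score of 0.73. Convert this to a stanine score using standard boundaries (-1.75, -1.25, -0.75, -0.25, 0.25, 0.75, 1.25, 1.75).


Stanine boundaries: [-1.75, -1.25, -0.75, -0.25, 0.25, 0.75, 1.25, 1.75]
z = 0.73
Check each boundary:
  z >= -1.75 -> could be stanine 2
  z >= -1.25 -> could be stanine 3
  z >= -0.75 -> could be stanine 4
  z >= -0.25 -> could be stanine 5
  z >= 0.25 -> could be stanine 6
  z < 0.75
  z < 1.25
  z < 1.75
Highest qualifying boundary gives stanine = 6

6


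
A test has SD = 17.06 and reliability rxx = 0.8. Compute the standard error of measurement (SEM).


SEM = SD * sqrt(1 - rxx)
SEM = 17.06 * sqrt(1 - 0.8)
SEM = 17.06 * sqrt(0.2) = 17.06 * 0.447214
SEM = 7.6295

7.6295


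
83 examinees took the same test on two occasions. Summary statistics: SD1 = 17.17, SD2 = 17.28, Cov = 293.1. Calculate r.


r = cov(X,Y) / (SD_X * SD_Y)
r = 293.1 / (17.17 * 17.28)
r = 293.1 / 296.6976
r = 0.9879

0.9879


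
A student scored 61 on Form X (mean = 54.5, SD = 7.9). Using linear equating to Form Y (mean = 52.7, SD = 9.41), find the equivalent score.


slope = SD_Y / SD_X = 9.41 / 7.9 ~ 1.1911
intercept = mean_Y - slope * mean_X = 52.7 - (9.41 / 7.9) * 54.5 ~ -12.2171
Y = slope * X + intercept. To avoid rounding drift from the rounded slope/intercept, evaluate the equivalent form Y = mean_Y + SD_Y * (X - mean_X) / SD_X at full precision:
Y = 52.7 + 9.41 * (61 - 54.5) / 7.9
Y = 52.7 + 9.41 * 6.5 / 7.9
Y = 52.7 + 61.165 / 7.9
Y = 52.7 + 7.7424
Y = 60.4424

60.4424


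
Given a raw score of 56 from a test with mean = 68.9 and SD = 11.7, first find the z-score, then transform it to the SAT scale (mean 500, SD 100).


z = (X - mean) / SD = (56 - 68.9) / 11.7
z = -12.9 / 11.7
z = -1.1026
SAT-scale = SAT = 500 + 100z
Carry z at full precision (z = -12.9 / 11.7) into the conversion:
SAT-scale = 500 + 100 * (-12.9 / 11.7) = 500 + -1290 / 11.7
SAT-scale = 500 + -110.2564
SAT-scale = 389.7436

389.7436


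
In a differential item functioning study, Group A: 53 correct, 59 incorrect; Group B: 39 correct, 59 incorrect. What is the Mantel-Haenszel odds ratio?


Odds_A = 53/59 = 0.8983
Odds_B = 39/59 = 0.661
OR = Odds_A / Odds_B = 0.8983 / 0.661
Exactly, OR = (53 * 59) / (59 * 39) = 3127 / 2301
OR = 1.359

1.359


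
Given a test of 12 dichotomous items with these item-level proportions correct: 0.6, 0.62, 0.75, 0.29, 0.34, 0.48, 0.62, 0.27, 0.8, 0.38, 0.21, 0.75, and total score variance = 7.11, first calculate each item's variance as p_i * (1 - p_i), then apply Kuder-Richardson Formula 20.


For each item, compute p_i * q_i:
  Item 1: 0.6 * 0.4 = 0.24
  Item 2: 0.62 * 0.38 = 0.2356
  Item 3: 0.75 * 0.25 = 0.1875
  Item 4: 0.29 * 0.71 = 0.2059
  Item 5: 0.34 * 0.66 = 0.2244
  Item 6: 0.48 * 0.52 = 0.2496
  Item 7: 0.62 * 0.38 = 0.2356
  Item 8: 0.27 * 0.73 = 0.1971
  Item 9: 0.8 * 0.2 = 0.16
  Item 10: 0.38 * 0.62 = 0.2356
  Item 11: 0.21 * 0.79 = 0.1659
  Item 12: 0.75 * 0.25 = 0.1875
Sum(p_i * q_i) = 0.24 + 0.2356 + 0.1875 + 0.2059 + 0.2244 + 0.2496 + 0.2356 + 0.1971 + 0.16 + 0.2356 + 0.1659 + 0.1875 = 2.5247
KR-20 = (k/(k-1)) * (1 - Sum(p_i*q_i) / Var_total)
= (12/11) * (1 - 2.5247/7.11)
= 1.0909 * 0.6449
KR-20 = 0.7035

0.7035


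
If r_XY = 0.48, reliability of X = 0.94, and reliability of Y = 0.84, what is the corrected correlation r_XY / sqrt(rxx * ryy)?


r_corrected = rxy / sqrt(rxx * ryy)
= 0.48 / sqrt(0.94 * 0.84)
= 0.48 / sqrt(0.7896)
= 0.48 / 0.888594
r_corrected = 0.5402

0.5402


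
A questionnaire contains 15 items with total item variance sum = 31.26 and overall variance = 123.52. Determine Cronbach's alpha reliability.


alpha = (k/(k-1)) * (1 - sum(si^2)/s_total^2)
= (15/14) * (1 - 31.26/123.52)
alpha = 0.8003

0.8003


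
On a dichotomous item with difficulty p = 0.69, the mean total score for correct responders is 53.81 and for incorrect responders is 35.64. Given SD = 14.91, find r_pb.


q = 1 - p = 0.31
rpb = ((M1 - M0) / SD) * sqrt(p * q)
rpb = ((53.81 - 35.64) / 14.91) * sqrt(0.69 * 0.31)
rpb = 0.5636

0.5636


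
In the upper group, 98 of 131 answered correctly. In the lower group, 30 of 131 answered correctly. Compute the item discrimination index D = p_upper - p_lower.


p_upper = 98/131 = 0.7481
p_lower = 30/131 = 0.229
D = 0.7481 - 0.229 = 0.5191

0.5191


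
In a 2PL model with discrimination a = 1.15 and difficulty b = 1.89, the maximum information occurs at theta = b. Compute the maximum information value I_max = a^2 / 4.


For 2PL, max info at theta = b = 1.89
I_max = a^2 / 4 = 1.15^2 / 4
= 1.3225 / 4
I_max = 0.3306

0.3306


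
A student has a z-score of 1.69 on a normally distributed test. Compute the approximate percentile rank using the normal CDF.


CDF(z) = 0.5 * (1 + erf(z/sqrt(2)))
erf(1.195) = 0.909
CDF = 0.9545
Percentile rank = 0.9545 * 100 = 95.45

95.45


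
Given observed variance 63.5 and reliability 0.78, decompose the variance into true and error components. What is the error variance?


var_true = rxx * var_obs = 0.78 * 63.5 = 49.53
var_error = var_obs - var_true
var_error = 63.5 - 49.53
var_error = 13.97

13.97


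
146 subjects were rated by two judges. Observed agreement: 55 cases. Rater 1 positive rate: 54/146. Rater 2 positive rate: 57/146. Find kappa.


P_o = 55/146 = 0.376712
P_e = (54*57 + 92*89) / 21316 = 0.528523
kappa = (P_o - P_e) / (1 - P_e)
kappa = (0.376712 - 0.528523) / (1 - 0.528523)
kappa = -0.322

-0.322


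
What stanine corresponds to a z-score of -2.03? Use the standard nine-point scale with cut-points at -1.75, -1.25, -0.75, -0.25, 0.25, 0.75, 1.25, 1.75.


Stanine boundaries: [-1.75, -1.25, -0.75, -0.25, 0.25, 0.75, 1.25, 1.75]
z = -2.03
Check each boundary:
  z < -1.75
  z < -1.25
  z < -0.75
  z < -0.25
  z < 0.25
  z < 0.75
  z < 1.25
  z < 1.75
Highest qualifying boundary gives stanine = 1

1


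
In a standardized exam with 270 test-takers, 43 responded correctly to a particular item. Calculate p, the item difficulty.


Item difficulty p = number correct / total examinees
p = 43 / 270
p = 0.1593

0.1593


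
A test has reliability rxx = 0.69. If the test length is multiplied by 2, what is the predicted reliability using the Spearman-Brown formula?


r_new = (n * rxx) / (1 + (n-1) * rxx)
r_new = (2 * 0.69) / (1 + 1 * 0.69)
r_new = 1.38 / 1.69
r_new = 0.8166

0.8166


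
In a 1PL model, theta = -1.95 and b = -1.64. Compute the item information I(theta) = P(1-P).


P = 1/(1+exp(-(-1.95--1.64))) = 0.4231
I = P*(1-P) = 0.4231 * 0.5769
I = 0.2441

0.2441


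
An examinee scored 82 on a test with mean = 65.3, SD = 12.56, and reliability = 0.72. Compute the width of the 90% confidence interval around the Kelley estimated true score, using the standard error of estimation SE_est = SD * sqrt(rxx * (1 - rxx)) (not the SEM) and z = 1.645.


True score estimate = 0.72*82 + 0.28*65.3 = 77.324
SE_est = SD * sqrt(rxx * (1 - rxx)) = 12.56 * sqrt(0.72 * 0.28) = 12.56 * sqrt(0.2016) = 5.639426
CI = T_est +/- z * SE_est, so width = 2 * z * SE_est = 2 * 1.645 * 5.639426
Width = 18.5537

18.5537


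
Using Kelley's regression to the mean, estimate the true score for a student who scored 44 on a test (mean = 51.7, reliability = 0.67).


T_est = rxx * X + (1 - rxx) * mean
T_est = 0.67 * 44 + 0.33 * 51.7
T_est = 29.48 + 17.061
T_est = 46.541

46.541


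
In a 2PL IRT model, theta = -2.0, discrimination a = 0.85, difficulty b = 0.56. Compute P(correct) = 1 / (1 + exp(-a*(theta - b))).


a*(theta - b) = 0.85 * (-2.0 - 0.56) = -2.176
exp(--2.176) = 8.811
P = 1 / (1 + 8.811)
P = 0.1019

0.1019


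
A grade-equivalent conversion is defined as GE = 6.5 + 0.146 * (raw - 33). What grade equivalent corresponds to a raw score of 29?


raw - median = 29 - 33 = -4
slope * diff = 0.146 * -4 = -0.584
GE = 6.5 + -0.584
GE = 5.916

5.916


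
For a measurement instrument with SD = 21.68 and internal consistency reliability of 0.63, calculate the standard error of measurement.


SEM = SD * sqrt(1 - rxx)
SEM = 21.68 * sqrt(1 - 0.63)
SEM = 21.68 * sqrt(0.37) = 21.68 * 0.608276
SEM = 13.1874

13.1874


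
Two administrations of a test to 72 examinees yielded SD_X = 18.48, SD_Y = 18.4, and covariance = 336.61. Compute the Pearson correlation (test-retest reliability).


r = cov(X,Y) / (SD_X * SD_Y)
r = 336.61 / (18.48 * 18.4)
r = 336.61 / 340.032
r = 0.9899

0.9899


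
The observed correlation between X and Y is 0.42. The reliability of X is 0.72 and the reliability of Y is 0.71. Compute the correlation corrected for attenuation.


r_corrected = rxy / sqrt(rxx * ryy)
= 0.42 / sqrt(0.72 * 0.71)
= 0.42 / sqrt(0.5112)
= 0.42 / 0.714983
r_corrected = 0.5874

0.5874


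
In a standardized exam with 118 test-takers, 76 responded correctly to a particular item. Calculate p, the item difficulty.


Item difficulty p = number correct / total examinees
p = 76 / 118
p = 0.6441

0.6441


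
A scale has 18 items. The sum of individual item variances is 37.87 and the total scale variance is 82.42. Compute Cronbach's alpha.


alpha = (k/(k-1)) * (1 - sum(si^2)/s_total^2)
= (18/17) * (1 - 37.87/82.42)
alpha = 0.5723

0.5723


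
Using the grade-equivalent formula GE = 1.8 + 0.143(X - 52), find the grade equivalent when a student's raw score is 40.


raw - median = 40 - 52 = -12
slope * diff = 0.143 * -12 = -1.716
GE = 1.8 + -1.716
GE = 0.084

0.084


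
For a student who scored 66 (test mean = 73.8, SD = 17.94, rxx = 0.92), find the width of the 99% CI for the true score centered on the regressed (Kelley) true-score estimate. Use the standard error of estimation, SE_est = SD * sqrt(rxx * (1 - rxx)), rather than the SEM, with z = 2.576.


True score estimate = 0.92*66 + 0.08*73.8 = 66.624
SE_est = SD * sqrt(rxx * (1 - rxx)) = 17.94 * sqrt(0.92 * 0.08) = 17.94 * sqrt(0.0736) = 4.867
CI = T_est +/- z * SE_est, so width = 2 * z * SE_est = 2 * 2.576 * 4.867
Width = 25.0748

25.0748


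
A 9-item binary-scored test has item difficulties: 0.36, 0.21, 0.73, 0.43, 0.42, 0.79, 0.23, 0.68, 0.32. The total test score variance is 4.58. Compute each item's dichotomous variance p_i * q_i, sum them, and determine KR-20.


For each item, compute p_i * q_i:
  Item 1: 0.36 * 0.64 = 0.2304
  Item 2: 0.21 * 0.79 = 0.1659
  Item 3: 0.73 * 0.27 = 0.1971
  Item 4: 0.43 * 0.57 = 0.2451
  Item 5: 0.42 * 0.58 = 0.2436
  Item 6: 0.79 * 0.21 = 0.1659
  Item 7: 0.23 * 0.77 = 0.1771
  Item 8: 0.68 * 0.32 = 0.2176
  Item 9: 0.32 * 0.68 = 0.2176
Sum(p_i * q_i) = 0.2304 + 0.1659 + 0.1971 + 0.2451 + 0.2436 + 0.1659 + 0.1771 + 0.2176 + 0.2176 = 1.8603
KR-20 = (k/(k-1)) * (1 - Sum(p_i*q_i) / Var_total)
= (9/8) * (1 - 1.8603/4.58)
= 1.125 * 0.5938
KR-20 = 0.668

0.668


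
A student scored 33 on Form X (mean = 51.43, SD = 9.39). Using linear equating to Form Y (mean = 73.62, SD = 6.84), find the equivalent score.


slope = SD_Y / SD_X = 6.84 / 9.39 ~ 0.7284
intercept = mean_Y - slope * mean_X = 73.62 - (6.84 / 9.39) * 51.43 ~ 36.1566
Y = slope * X + intercept. To avoid rounding drift from the rounded slope/intercept, evaluate the equivalent form Y = mean_Y + SD_Y * (X - mean_X) / SD_X at full precision:
Y = 73.62 + 6.84 * (33 - 51.43) / 9.39
Y = 73.62 - 6.84 * 18.43 / 9.39
Y = 73.62 - 126.0612 / 9.39
Y = 73.62 - 13.425
Y = 60.195

60.195


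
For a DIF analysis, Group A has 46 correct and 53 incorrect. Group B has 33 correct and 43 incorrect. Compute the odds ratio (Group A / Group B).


Odds_A = 46/53 = 0.8679
Odds_B = 33/43 = 0.7674
OR = Odds_A / Odds_B = 0.8679 / 0.7674
Exactly, OR = (46 * 43) / (53 * 33) = 1978 / 1749
OR = 1.1309

1.1309


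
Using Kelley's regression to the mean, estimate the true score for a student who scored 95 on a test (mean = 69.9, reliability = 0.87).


T_est = rxx * X + (1 - rxx) * mean
T_est = 0.87 * 95 + 0.13 * 69.9
T_est = 82.65 + 9.087
T_est = 91.737

91.737


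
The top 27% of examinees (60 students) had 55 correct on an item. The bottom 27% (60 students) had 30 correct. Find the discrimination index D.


p_upper = 55/60 = 0.9167
p_lower = 30/60 = 0.5
D = 0.9167 - 0.5 = 0.4167

0.4167


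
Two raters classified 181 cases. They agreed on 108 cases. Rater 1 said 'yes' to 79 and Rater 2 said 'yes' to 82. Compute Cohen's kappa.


P_o = 108/181 = 0.596685
P_e = (79*82 + 102*99) / 32761 = 0.505967
kappa = (P_o - P_e) / (1 - P_e)
kappa = (0.596685 - 0.505967) / (1 - 0.505967)
kappa = 0.1836

0.1836


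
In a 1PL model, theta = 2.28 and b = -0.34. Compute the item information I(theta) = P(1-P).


P = 1/(1+exp(-(2.28--0.34))) = 0.9321
I = P*(1-P) = 0.9321 * 0.0679
I = 0.0633

0.0633


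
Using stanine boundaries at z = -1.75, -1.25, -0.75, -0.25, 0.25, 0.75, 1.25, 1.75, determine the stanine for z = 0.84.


Stanine boundaries: [-1.75, -1.25, -0.75, -0.25, 0.25, 0.75, 1.25, 1.75]
z = 0.84
Check each boundary:
  z >= -1.75 -> could be stanine 2
  z >= -1.25 -> could be stanine 3
  z >= -0.75 -> could be stanine 4
  z >= -0.25 -> could be stanine 5
  z >= 0.25 -> could be stanine 6
  z >= 0.75 -> could be stanine 7
  z < 1.25
  z < 1.75
Highest qualifying boundary gives stanine = 7

7


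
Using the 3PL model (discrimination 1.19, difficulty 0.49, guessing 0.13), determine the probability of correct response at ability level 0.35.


logit = 1.19*(0.35 - 0.49) = -0.1666
P* = 1/(1 + exp(--0.1666)) = 0.4584
P = 0.13 + (1 - 0.13) * 0.4584
P = 0.5288

0.5288


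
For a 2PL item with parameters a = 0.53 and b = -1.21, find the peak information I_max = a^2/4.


For 2PL, max info at theta = b = -1.21
I_max = a^2 / 4 = 0.53^2 / 4
= 0.2809 / 4
I_max = 0.0702

0.0702


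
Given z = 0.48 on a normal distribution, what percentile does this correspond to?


CDF(z) = 0.5 * (1 + erf(z/sqrt(2)))
erf(0.3394) = 0.3688
CDF = 0.6844
Percentile rank = 0.6844 * 100 = 68.44

68.44


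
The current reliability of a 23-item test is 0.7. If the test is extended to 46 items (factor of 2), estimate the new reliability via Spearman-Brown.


r_new = (n * rxx) / (1 + (n-1) * rxx)
r_new = (2 * 0.7) / (1 + 1 * 0.7)
r_new = 1.4 / 1.7
r_new = 0.8235

0.8235


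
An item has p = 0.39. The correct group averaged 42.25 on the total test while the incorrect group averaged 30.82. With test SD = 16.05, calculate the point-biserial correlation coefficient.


q = 1 - p = 0.61
rpb = ((M1 - M0) / SD) * sqrt(p * q)
rpb = ((42.25 - 30.82) / 16.05) * sqrt(0.39 * 0.61)
rpb = 0.3474

0.3474


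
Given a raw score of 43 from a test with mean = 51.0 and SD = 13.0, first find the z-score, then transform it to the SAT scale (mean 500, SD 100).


z = (X - mean) / SD = (43 - 51.0) / 13.0
z = -8.0 / 13.0
z = -0.6154
SAT-scale = SAT = 500 + 100z
Carry z at full precision (z = -8.0 / 13.0) into the conversion:
SAT-scale = 500 + 100 * (-8.0 / 13.0) = 500 + -800 / 13.0
SAT-scale = 500 + -61.5385
SAT-scale = 438.4615

438.4615


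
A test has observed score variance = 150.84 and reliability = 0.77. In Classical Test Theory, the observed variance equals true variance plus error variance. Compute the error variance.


var_true = rxx * var_obs = 0.77 * 150.84 = 116.1468
var_error = var_obs - var_true
var_error = 150.84 - 116.1468
var_error = 34.6932

34.6932


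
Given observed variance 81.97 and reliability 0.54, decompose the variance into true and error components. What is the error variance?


var_true = rxx * var_obs = 0.54 * 81.97 = 44.2638
var_error = var_obs - var_true
var_error = 81.97 - 44.2638
var_error = 37.7062

37.7062


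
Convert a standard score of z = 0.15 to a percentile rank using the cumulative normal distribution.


CDF(z) = 0.5 * (1 + erf(z/sqrt(2)))
erf(0.1061) = 0.1192
CDF = 0.5596
Percentile rank = 0.5596 * 100 = 55.96

55.96


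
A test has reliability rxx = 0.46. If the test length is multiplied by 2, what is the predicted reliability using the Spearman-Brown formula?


r_new = (n * rxx) / (1 + (n-1) * rxx)
r_new = (2 * 0.46) / (1 + 1 * 0.46)
r_new = 0.92 / 1.46
r_new = 0.6301

0.6301


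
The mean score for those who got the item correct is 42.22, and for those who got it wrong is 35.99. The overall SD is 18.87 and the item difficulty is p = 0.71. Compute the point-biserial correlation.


q = 1 - p = 0.29
rpb = ((M1 - M0) / SD) * sqrt(p * q)
rpb = ((42.22 - 35.99) / 18.87) * sqrt(0.71 * 0.29)
rpb = 0.1498

0.1498


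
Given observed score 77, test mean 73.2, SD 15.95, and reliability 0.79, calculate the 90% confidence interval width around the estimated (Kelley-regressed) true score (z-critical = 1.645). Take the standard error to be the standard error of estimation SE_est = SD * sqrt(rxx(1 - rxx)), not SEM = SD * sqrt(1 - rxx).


True score estimate = 0.79*77 + 0.21*73.2 = 76.202
SE_est = SD * sqrt(rxx * (1 - rxx)) = 15.95 * sqrt(0.79 * 0.21) = 15.95 * sqrt(0.1659) = 6.496566
CI = T_est +/- z * SE_est, so width = 2 * z * SE_est = 2 * 1.645 * 6.496566
Width = 21.3737

21.3737


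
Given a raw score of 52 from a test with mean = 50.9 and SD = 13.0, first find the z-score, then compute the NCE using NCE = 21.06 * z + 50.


z = (X - mean) / SD = (52 - 50.9) / 13.0
z = 1.1 / 13.0
z = 0.0846
NCE = NCE = 21.06z + 50
Carry z at full precision (z = 1.1 / 13.0) into the conversion:
NCE = 21.06 * (1.1 / 13.0) + 50 = 23.166 / 13.0 + 50
NCE = 1.782 + 50
NCE = 51.782

51.782


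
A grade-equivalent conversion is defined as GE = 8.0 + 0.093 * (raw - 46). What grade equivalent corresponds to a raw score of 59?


raw - median = 59 - 46 = 13
slope * diff = 0.093 * 13 = 1.209
GE = 8.0 + 1.209
GE = 9.209

9.209


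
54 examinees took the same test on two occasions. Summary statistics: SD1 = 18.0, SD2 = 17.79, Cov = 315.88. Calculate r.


r = cov(X,Y) / (SD_X * SD_Y)
r = 315.88 / (18.0 * 17.79)
r = 315.88 / 320.22
r = 0.9864

0.9864


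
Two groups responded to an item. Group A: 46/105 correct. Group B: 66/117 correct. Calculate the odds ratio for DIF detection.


Odds_A = 46/59 = 0.7797
Odds_B = 66/51 = 1.2941
OR = Odds_A / Odds_B = 0.7797 / 1.2941
Exactly, OR = (46 * 51) / (59 * 66) = 2346 / 3894
OR = 0.6025

0.6025


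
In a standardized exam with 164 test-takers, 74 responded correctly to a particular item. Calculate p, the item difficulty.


Item difficulty p = number correct / total examinees
p = 74 / 164
p = 0.4512

0.4512


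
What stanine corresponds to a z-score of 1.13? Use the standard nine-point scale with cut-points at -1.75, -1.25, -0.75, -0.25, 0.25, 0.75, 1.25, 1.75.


Stanine boundaries: [-1.75, -1.25, -0.75, -0.25, 0.25, 0.75, 1.25, 1.75]
z = 1.13
Check each boundary:
  z >= -1.75 -> could be stanine 2
  z >= -1.25 -> could be stanine 3
  z >= -0.75 -> could be stanine 4
  z >= -0.25 -> could be stanine 5
  z >= 0.25 -> could be stanine 6
  z >= 0.75 -> could be stanine 7
  z < 1.25
  z < 1.75
Highest qualifying boundary gives stanine = 7

7


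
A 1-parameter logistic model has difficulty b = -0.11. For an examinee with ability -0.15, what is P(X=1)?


theta - b = -0.15 - -0.11 = -0.04
exp(-(theta - b)) = exp(0.04) = 1.0408
P = 1 / (1 + 1.0408)
P = 0.49

0.49


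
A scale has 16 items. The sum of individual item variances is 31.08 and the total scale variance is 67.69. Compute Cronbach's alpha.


alpha = (k/(k-1)) * (1 - sum(si^2)/s_total^2)
= (16/15) * (1 - 31.08/67.69)
alpha = 0.5769

0.5769


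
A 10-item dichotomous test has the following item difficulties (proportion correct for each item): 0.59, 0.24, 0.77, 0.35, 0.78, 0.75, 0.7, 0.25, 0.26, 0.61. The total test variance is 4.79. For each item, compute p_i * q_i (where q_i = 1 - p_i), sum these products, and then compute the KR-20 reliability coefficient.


For each item, compute p_i * q_i:
  Item 1: 0.59 * 0.41 = 0.2419
  Item 2: 0.24 * 0.76 = 0.1824
  Item 3: 0.77 * 0.23 = 0.1771
  Item 4: 0.35 * 0.65 = 0.2275
  Item 5: 0.78 * 0.22 = 0.1716
  Item 6: 0.75 * 0.25 = 0.1875
  Item 7: 0.7 * 0.3 = 0.21
  Item 8: 0.25 * 0.75 = 0.1875
  Item 9: 0.26 * 0.74 = 0.1924
  Item 10: 0.61 * 0.39 = 0.2379
Sum(p_i * q_i) = 0.2419 + 0.1824 + 0.1771 + 0.2275 + 0.1716 + 0.1875 + 0.21 + 0.1875 + 0.1924 + 0.2379 = 2.0158
KR-20 = (k/(k-1)) * (1 - Sum(p_i*q_i) / Var_total)
= (10/9) * (1 - 2.0158/4.79)
= 1.1111 * 0.5792
KR-20 = 0.6435

0.6435


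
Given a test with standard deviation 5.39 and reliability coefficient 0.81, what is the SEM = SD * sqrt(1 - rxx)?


SEM = SD * sqrt(1 - rxx)
SEM = 5.39 * sqrt(1 - 0.81)
SEM = 5.39 * sqrt(0.19) = 5.39 * 0.43589
SEM = 2.3494

2.3494


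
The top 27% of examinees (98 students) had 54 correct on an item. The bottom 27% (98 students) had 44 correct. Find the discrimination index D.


p_upper = 54/98 = 0.551
p_lower = 44/98 = 0.449
D = 0.551 - 0.449 = 0.102

0.102


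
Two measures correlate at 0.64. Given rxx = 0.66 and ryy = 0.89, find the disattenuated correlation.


r_corrected = rxy / sqrt(rxx * ryy)
= 0.64 / sqrt(0.66 * 0.89)
= 0.64 / sqrt(0.5874)
= 0.64 / 0.76642
r_corrected = 0.8351

0.8351


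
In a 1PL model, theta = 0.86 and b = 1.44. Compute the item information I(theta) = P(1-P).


P = 1/(1+exp(-(0.86-1.44))) = 0.3589
I = P*(1-P) = 0.3589 * 0.6411
I = 0.2301

0.2301


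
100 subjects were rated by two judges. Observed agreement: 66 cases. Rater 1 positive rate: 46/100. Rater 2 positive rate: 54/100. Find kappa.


P_o = 66/100 = 0.66
P_e = (46*54 + 54*46) / 10000 = 0.4968
kappa = (P_o - P_e) / (1 - P_e)
kappa = (0.66 - 0.4968) / (1 - 0.4968)
kappa = 0.3243

0.3243


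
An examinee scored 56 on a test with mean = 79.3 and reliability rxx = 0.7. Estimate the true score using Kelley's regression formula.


T_est = rxx * X + (1 - rxx) * mean
T_est = 0.7 * 56 + 0.3 * 79.3
T_est = 39.2 + 23.79
T_est = 62.99

62.99


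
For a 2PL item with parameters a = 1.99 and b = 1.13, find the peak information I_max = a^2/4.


For 2PL, max info at theta = b = 1.13
I_max = a^2 / 4 = 1.99^2 / 4
= 3.9601 / 4
I_max = 0.99

0.99


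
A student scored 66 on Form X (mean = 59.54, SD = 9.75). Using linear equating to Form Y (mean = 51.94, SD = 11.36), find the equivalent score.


slope = SD_Y / SD_X = 11.36 / 9.75 ~ 1.1651
intercept = mean_Y - slope * mean_X = 51.94 - (11.36 / 9.75) * 59.54 ~ -17.4317
Y = slope * X + intercept. To avoid rounding drift from the rounded slope/intercept, evaluate the equivalent form Y = mean_Y + SD_Y * (X - mean_X) / SD_X at full precision:
Y = 51.94 + 11.36 * (66 - 59.54) / 9.75
Y = 51.94 + 11.36 * 6.46 / 9.75
Y = 51.94 + 73.3856 / 9.75
Y = 51.94 + 7.5267
Y = 59.4667

59.4667


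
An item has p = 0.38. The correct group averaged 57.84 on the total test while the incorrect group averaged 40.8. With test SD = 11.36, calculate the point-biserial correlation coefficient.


q = 1 - p = 0.62
rpb = ((M1 - M0) / SD) * sqrt(p * q)
rpb = ((57.84 - 40.8) / 11.36) * sqrt(0.38 * 0.62)
rpb = 0.7281

0.7281


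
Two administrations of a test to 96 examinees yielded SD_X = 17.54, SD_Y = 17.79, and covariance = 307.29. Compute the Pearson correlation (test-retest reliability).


r = cov(X,Y) / (SD_X * SD_Y)
r = 307.29 / (17.54 * 17.79)
r = 307.29 / 312.0366
r = 0.9848

0.9848


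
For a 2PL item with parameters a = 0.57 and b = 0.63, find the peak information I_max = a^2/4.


For 2PL, max info at theta = b = 0.63
I_max = a^2 / 4 = 0.57^2 / 4
= 0.3249 / 4
I_max = 0.0812

0.0812


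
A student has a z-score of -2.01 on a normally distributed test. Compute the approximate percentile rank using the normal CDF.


CDF(z) = 0.5 * (1 + erf(z/sqrt(2)))
erf(-1.4213) = -0.9556
CDF = 0.0222
Percentile rank = 0.0222 * 100 = 2.22

2.22


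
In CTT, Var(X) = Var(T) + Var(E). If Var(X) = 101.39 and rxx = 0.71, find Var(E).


var_true = rxx * var_obs = 0.71 * 101.39 = 71.9869
var_error = var_obs - var_true
var_error = 101.39 - 71.9869
var_error = 29.4031

29.4031


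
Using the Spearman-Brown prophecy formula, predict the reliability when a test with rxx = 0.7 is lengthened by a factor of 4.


r_new = (n * rxx) / (1 + (n-1) * rxx)
r_new = (4 * 0.7) / (1 + 3 * 0.7)
r_new = 2.8 / 3.1
r_new = 0.9032

0.9032


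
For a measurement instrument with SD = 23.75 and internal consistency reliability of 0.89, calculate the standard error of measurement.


SEM = SD * sqrt(1 - rxx)
SEM = 23.75 * sqrt(1 - 0.89)
SEM = 23.75 * sqrt(0.11) = 23.75 * 0.331662
SEM = 7.877

7.877


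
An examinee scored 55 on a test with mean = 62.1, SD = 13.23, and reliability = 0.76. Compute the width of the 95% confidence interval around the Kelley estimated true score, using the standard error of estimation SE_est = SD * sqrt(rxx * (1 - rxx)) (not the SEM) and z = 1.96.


True score estimate = 0.76*55 + 0.24*62.1 = 56.704
SE_est = SD * sqrt(rxx * (1 - rxx)) = 13.23 * sqrt(0.76 * 0.24) = 13.23 * sqrt(0.1824) = 5.65031
CI = T_est +/- z * SE_est, so width = 2 * z * SE_est = 2 * 1.96 * 5.65031
Width = 22.1492

22.1492


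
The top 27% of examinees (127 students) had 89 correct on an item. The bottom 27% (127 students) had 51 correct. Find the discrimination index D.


p_upper = 89/127 = 0.7008
p_lower = 51/127 = 0.4016
D = 0.7008 - 0.4016 = 0.2992

0.2992


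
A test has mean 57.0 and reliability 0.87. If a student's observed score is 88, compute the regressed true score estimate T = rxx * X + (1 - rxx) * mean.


T_est = rxx * X + (1 - rxx) * mean
T_est = 0.87 * 88 + 0.13 * 57.0
T_est = 76.56 + 7.41
T_est = 83.97

83.97


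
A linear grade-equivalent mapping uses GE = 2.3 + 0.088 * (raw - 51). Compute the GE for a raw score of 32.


raw - median = 32 - 51 = -19
slope * diff = 0.088 * -19 = -1.672
GE = 2.3 + -1.672
GE = 0.628

0.628


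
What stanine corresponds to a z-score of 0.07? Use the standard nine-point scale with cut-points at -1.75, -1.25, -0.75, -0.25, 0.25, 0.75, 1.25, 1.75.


Stanine boundaries: [-1.75, -1.25, -0.75, -0.25, 0.25, 0.75, 1.25, 1.75]
z = 0.07
Check each boundary:
  z >= -1.75 -> could be stanine 2
  z >= -1.25 -> could be stanine 3
  z >= -0.75 -> could be stanine 4
  z >= -0.25 -> could be stanine 5
  z < 0.25
  z < 0.75
  z < 1.25
  z < 1.75
Highest qualifying boundary gives stanine = 5

5


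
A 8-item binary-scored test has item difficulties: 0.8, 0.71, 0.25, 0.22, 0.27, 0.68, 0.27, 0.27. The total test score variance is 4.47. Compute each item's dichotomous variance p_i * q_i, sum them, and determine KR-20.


For each item, compute p_i * q_i:
  Item 1: 0.8 * 0.2 = 0.16
  Item 2: 0.71 * 0.29 = 0.2059
  Item 3: 0.25 * 0.75 = 0.1875
  Item 4: 0.22 * 0.78 = 0.1716
  Item 5: 0.27 * 0.73 = 0.1971
  Item 6: 0.68 * 0.32 = 0.2176
  Item 7: 0.27 * 0.73 = 0.1971
  Item 8: 0.27 * 0.73 = 0.1971
Sum(p_i * q_i) = 0.16 + 0.2059 + 0.1875 + 0.1716 + 0.1971 + 0.2176 + 0.1971 + 0.1971 = 1.5339
KR-20 = (k/(k-1)) * (1 - Sum(p_i*q_i) / Var_total)
= (8/7) * (1 - 1.5339/4.47)
= 1.1429 * 0.6568
KR-20 = 0.7507

0.7507


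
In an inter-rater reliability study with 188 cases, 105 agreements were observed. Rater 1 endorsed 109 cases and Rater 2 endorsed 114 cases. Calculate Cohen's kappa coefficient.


P_o = 105/188 = 0.558511
P_e = (109*114 + 79*74) / 35344 = 0.516976
kappa = (P_o - P_e) / (1 - P_e)
kappa = (0.558511 - 0.516976) / (1 - 0.516976)
kappa = 0.086

0.086


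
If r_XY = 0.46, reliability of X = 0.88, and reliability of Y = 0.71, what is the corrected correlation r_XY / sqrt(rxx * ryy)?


r_corrected = rxy / sqrt(rxx * ryy)
= 0.46 / sqrt(0.88 * 0.71)
= 0.46 / sqrt(0.6248)
= 0.46 / 0.790443
r_corrected = 0.582

0.582


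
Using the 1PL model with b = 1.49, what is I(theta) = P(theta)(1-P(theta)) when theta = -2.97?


P = 1/(1+exp(-(-2.97-1.49))) = 0.0114
I = P*(1-P) = 0.0114 * 0.9886
I = 0.0113

0.0113


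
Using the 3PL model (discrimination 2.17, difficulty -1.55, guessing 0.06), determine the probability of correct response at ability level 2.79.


logit = 2.17*(2.79 - -1.55) = 9.4178
P* = 1/(1 + exp(-9.4178)) = 0.9999
P = 0.06 + (1 - 0.06) * 0.9999
P = 0.9999

0.9999


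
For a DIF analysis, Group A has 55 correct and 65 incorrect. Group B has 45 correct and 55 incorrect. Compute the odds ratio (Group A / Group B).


Odds_A = 55/65 = 0.8462
Odds_B = 45/55 = 0.8182
OR = Odds_A / Odds_B = 0.8462 / 0.8182
Exactly, OR = (55 * 55) / (65 * 45) = 3025 / 2925
OR = 1.0342

1.0342


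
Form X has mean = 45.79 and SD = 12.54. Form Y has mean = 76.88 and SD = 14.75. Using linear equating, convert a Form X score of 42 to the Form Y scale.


slope = SD_Y / SD_X = 14.75 / 12.54 ~ 1.1762
intercept = mean_Y - slope * mean_X = 76.88 - (14.75 / 12.54) * 45.79 ~ 23.0202
Y = slope * X + intercept. To avoid rounding drift from the rounded slope/intercept, evaluate the equivalent form Y = mean_Y + SD_Y * (X - mean_X) / SD_X at full precision:
Y = 76.88 + 14.75 * (42 - 45.79) / 12.54
Y = 76.88 - 14.75 * 3.79 / 12.54
Y = 76.88 - 55.9025 / 12.54
Y = 76.88 - 4.4579
Y = 72.4221

72.4221


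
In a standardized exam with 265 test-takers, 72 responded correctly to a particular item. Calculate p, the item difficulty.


Item difficulty p = number correct / total examinees
p = 72 / 265
p = 0.2717

0.2717


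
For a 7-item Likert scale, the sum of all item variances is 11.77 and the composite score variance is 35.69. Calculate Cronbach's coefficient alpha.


alpha = (k/(k-1)) * (1 - sum(si^2)/s_total^2)
= (7/6) * (1 - 11.77/35.69)
alpha = 0.7819

0.7819


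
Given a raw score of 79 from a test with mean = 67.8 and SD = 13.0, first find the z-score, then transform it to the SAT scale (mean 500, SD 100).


z = (X - mean) / SD = (79 - 67.8) / 13.0
z = 11.2 / 13.0
z = 0.8615
SAT-scale = SAT = 500 + 100z
Carry z at full precision (z = 11.2 / 13.0) into the conversion:
SAT-scale = 500 + 100 * (11.2 / 13.0) = 500 + 1120 / 13.0
SAT-scale = 500 + 86.1538
SAT-scale = 586.1538

586.1538


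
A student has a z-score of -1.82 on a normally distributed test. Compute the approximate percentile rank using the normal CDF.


CDF(z) = 0.5 * (1 + erf(z/sqrt(2)))
erf(-1.2869) = -0.9312
CDF = 0.0344
Percentile rank = 0.0344 * 100 = 3.44

3.44


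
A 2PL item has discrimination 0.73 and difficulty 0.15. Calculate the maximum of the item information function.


For 2PL, max info at theta = b = 0.15
I_max = a^2 / 4 = 0.73^2 / 4
= 0.5329 / 4
I_max = 0.1332

0.1332


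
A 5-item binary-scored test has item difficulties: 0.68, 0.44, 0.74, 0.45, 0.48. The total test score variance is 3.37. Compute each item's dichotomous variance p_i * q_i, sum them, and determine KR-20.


For each item, compute p_i * q_i:
  Item 1: 0.68 * 0.32 = 0.2176
  Item 2: 0.44 * 0.56 = 0.2464
  Item 3: 0.74 * 0.26 = 0.1924
  Item 4: 0.45 * 0.55 = 0.2475
  Item 5: 0.48 * 0.52 = 0.2496
Sum(p_i * q_i) = 0.2176 + 0.2464 + 0.1924 + 0.2475 + 0.2496 = 1.1535
KR-20 = (k/(k-1)) * (1 - Sum(p_i*q_i) / Var_total)
= (5/4) * (1 - 1.1535/3.37)
= 1.25 * 0.6577
KR-20 = 0.8221

0.8221


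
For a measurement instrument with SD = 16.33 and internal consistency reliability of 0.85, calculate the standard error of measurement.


SEM = SD * sqrt(1 - rxx)
SEM = 16.33 * sqrt(1 - 0.85)
SEM = 16.33 * sqrt(0.15) = 16.33 * 0.387298
SEM = 6.3246

6.3246


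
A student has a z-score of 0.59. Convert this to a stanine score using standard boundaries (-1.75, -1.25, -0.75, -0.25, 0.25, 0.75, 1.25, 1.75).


Stanine boundaries: [-1.75, -1.25, -0.75, -0.25, 0.25, 0.75, 1.25, 1.75]
z = 0.59
Check each boundary:
  z >= -1.75 -> could be stanine 2
  z >= -1.25 -> could be stanine 3
  z >= -0.75 -> could be stanine 4
  z >= -0.25 -> could be stanine 5
  z >= 0.25 -> could be stanine 6
  z < 0.75
  z < 1.25
  z < 1.75
Highest qualifying boundary gives stanine = 6

6


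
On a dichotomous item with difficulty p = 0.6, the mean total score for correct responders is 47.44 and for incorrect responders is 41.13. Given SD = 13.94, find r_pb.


q = 1 - p = 0.4
rpb = ((M1 - M0) / SD) * sqrt(p * q)
rpb = ((47.44 - 41.13) / 13.94) * sqrt(0.6 * 0.4)
rpb = 0.2218

0.2218


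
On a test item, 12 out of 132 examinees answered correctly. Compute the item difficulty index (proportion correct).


Item difficulty p = number correct / total examinees
p = 12 / 132
p = 0.0909

0.0909


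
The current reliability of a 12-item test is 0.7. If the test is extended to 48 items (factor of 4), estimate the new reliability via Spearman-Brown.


r_new = (n * rxx) / (1 + (n-1) * rxx)
r_new = (4 * 0.7) / (1 + 3 * 0.7)
r_new = 2.8 / 3.1
r_new = 0.9032

0.9032


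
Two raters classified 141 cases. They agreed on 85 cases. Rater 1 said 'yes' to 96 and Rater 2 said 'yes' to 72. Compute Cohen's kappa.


P_o = 85/141 = 0.602837
P_e = (96*72 + 45*69) / 19881 = 0.503848
kappa = (P_o - P_e) / (1 - P_e)
kappa = (0.602837 - 0.503848) / (1 - 0.503848)
kappa = 0.1995

0.1995


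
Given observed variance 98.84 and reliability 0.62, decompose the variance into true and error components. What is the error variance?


var_true = rxx * var_obs = 0.62 * 98.84 = 61.2808
var_error = var_obs - var_true
var_error = 98.84 - 61.2808
var_error = 37.5592

37.5592


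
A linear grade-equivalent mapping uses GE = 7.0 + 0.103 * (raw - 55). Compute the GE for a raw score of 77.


raw - median = 77 - 55 = 22
slope * diff = 0.103 * 22 = 2.266
GE = 7.0 + 2.266
GE = 9.266

9.266


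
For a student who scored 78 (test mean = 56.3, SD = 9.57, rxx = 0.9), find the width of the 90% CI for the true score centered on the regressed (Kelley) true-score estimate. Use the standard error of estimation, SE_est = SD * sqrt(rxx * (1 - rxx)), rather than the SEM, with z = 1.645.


True score estimate = 0.9*78 + 0.1*56.3 = 75.83
SE_est = SD * sqrt(rxx * (1 - rxx)) = 9.57 * sqrt(0.9 * 0.1) = 9.57 * sqrt(0.09) = 2.871
CI = T_est +/- z * SE_est, so width = 2 * z * SE_est = 2 * 1.645 * 2.871
Width = 9.4456

9.4456


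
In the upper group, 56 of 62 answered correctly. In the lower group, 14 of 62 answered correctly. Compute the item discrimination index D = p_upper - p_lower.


p_upper = 56/62 = 0.9032
p_lower = 14/62 = 0.2258
D = 0.9032 - 0.2258 = 0.6774

0.6774


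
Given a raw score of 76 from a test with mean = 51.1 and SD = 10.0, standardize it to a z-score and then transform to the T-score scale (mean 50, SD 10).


z = (X - mean) / SD = (76 - 51.1) / 10.0
z = 24.9 / 10.0
z = 2.49
T-score = T = 50 + 10z
Carry z at full precision (z = 24.9 / 10.0) into the conversion:
T-score = 50 + 10 * (24.9 / 10.0) = 50 + 249 / 10.0
T-score = 50 + 24.9
T-score = 74.9

74.9


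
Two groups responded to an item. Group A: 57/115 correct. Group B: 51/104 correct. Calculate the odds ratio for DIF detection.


Odds_A = 57/58 = 0.9828
Odds_B = 51/53 = 0.9623
OR = Odds_A / Odds_B = 0.9828 / 0.9623
Exactly, OR = (57 * 53) / (58 * 51) = 3021 / 2958
OR = 1.0213

1.0213


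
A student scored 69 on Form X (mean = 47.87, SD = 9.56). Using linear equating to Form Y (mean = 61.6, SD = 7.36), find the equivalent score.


slope = SD_Y / SD_X = 7.36 / 9.56 ~ 0.7699
intercept = mean_Y - slope * mean_X = 61.6 - (7.36 / 9.56) * 47.87 ~ 24.7461
Y = slope * X + intercept. To avoid rounding drift from the rounded slope/intercept, evaluate the equivalent form Y = mean_Y + SD_Y * (X - mean_X) / SD_X at full precision:
Y = 61.6 + 7.36 * (69 - 47.87) / 9.56
Y = 61.6 + 7.36 * 21.13 / 9.56
Y = 61.6 + 155.5168 / 9.56
Y = 61.6 + 16.2674
Y = 77.8674

77.8674
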